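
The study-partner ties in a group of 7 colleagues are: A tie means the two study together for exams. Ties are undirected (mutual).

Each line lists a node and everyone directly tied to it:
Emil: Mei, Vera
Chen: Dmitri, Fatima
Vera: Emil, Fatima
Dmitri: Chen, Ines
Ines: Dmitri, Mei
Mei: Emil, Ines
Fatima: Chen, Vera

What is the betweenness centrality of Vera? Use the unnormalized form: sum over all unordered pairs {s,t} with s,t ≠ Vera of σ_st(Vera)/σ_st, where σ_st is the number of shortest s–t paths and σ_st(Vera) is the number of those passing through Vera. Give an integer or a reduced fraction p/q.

Pairs whose geodesics pass through Vera — Mei–Fatima: 1; Chen–Emil: 1; Fatima–Emil: 1.
All other pairs contribute 0.
Summing the contributions gives betweenness(Vera) = 3.

3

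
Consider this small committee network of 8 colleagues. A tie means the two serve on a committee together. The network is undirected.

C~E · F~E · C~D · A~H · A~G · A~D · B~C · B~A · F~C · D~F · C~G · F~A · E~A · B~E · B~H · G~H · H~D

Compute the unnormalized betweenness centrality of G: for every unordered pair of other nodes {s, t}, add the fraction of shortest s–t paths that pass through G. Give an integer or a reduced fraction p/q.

Pairs whose geodesics pass through G — A–C: 1/5; H–C: 1/3.
All other pairs contribute 0.
Summing the contributions gives betweenness(G) = 8/15.

8/15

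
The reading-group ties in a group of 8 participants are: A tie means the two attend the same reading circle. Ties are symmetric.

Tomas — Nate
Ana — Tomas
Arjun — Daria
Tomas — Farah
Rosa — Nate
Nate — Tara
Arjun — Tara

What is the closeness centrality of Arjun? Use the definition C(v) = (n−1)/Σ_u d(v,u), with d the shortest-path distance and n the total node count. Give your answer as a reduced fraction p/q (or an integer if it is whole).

Distances from Arjun: Ana:4, Daria:1, Farah:4, Nate:2, Rosa:3, Tara:1, Tomas:3. Sum = 18.
n = 8, so closeness = 7/18.

7/18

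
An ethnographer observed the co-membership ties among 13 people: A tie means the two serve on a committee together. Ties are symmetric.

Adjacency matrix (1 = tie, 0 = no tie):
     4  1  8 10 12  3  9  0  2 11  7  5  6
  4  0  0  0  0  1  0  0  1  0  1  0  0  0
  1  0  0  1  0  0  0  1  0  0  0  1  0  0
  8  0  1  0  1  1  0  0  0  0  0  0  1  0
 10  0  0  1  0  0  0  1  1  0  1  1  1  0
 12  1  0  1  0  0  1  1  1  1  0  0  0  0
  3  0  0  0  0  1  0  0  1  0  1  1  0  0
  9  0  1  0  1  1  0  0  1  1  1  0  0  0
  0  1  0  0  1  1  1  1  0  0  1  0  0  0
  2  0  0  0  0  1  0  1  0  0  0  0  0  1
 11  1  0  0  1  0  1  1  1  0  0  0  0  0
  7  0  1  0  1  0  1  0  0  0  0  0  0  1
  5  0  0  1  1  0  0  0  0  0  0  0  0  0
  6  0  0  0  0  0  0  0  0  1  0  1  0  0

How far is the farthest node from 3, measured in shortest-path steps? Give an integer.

Distances from 3: 0:1, 1:2, 2:2, 4:2, 5:3, 6:2, 7:1, 8:2, 9:2, 10:2, 11:1, 12:1.
The largest is 3 (to 5), so the eccentricity of 3 is 3.

3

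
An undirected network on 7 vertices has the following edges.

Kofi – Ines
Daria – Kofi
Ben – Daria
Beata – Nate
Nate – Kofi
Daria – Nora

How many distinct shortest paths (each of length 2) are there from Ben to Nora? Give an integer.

1

The shortest distance is 2, and the only length-2 path is Ben–Daria–Nora. So there is exactly 1 shortest path.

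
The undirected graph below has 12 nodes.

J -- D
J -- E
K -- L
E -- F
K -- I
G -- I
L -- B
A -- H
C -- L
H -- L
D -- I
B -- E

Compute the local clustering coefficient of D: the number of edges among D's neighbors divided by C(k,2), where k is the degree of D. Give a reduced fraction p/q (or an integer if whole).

D's neighbors: I and J (k = 2).
Possible neighbor pairs: C(2,2) = 1. Edges among them: none → e = 0.
Clustering(D) = 0/1.

0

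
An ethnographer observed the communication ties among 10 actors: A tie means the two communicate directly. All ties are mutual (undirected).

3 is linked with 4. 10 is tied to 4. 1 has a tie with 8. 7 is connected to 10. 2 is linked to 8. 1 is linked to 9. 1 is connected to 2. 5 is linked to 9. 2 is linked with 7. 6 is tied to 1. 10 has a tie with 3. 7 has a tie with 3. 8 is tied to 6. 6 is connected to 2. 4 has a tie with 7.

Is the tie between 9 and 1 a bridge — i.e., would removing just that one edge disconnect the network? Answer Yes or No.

Without the 9–1 edge there is no alternate route between 9 and 1, so the network disconnects. It is a bridge.

Yes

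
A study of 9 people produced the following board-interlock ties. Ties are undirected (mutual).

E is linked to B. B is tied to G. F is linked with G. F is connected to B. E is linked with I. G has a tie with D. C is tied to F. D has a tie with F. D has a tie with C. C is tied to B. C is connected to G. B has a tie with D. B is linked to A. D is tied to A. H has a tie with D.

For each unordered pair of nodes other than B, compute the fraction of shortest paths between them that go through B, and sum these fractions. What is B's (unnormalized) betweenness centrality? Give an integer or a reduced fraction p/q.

27/2

Pairs whose geodesics pass through B — C–A: 1/2; C–I: 1; C–E: 1; F–A: 1/2; F–I: 1; F–E: 1; G–A: 1/2; G–I: 1; G–E: 1; D–I: 1; D–E: 1; A–I: 1; A–E: 1; H–I: 1 … (+1 more pairs).
All other pairs contribute 0.
Summing the contributions gives betweenness(B) = 27/2.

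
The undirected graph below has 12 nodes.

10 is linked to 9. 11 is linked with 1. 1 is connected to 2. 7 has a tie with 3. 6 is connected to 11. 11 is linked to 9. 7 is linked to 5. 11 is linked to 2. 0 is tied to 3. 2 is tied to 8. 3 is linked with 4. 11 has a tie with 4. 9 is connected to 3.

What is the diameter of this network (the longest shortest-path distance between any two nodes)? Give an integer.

6

Eccentricity of each node (its greatest distance to any other): 0:5, 1:5, 2:5, 3:4, 4:3, 5:6, 6:5, 7:5, 8:6, 9:3, 10:4, 11:4.
The maximum eccentricity is 6, realized for instance by the pair 8–5 via 8 – 2 – 11 – 9 – 3 – 7 – 5. So the diameter is 6.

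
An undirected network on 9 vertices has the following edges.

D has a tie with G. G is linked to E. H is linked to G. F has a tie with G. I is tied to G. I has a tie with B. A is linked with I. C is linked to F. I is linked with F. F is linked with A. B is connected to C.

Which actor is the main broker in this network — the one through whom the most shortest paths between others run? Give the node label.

Unnormalized betweenness of each node: A:0, B:1/2, C:1/2, D:0, E:0, F:15/2, G:18, H:0, I:15/2.
G has the largest value, 18, making it the main broker — the node through which the most shortest paths run.

G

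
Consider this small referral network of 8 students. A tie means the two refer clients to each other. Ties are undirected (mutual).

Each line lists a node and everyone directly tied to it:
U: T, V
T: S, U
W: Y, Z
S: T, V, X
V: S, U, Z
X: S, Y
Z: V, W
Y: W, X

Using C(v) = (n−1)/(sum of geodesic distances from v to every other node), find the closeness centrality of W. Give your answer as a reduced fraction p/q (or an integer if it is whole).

7/16

Distances from W: S:3, T:4, U:3, V:2, X:2, Y:1, Z:1. Sum = 16.
n = 8, so closeness = 7/16.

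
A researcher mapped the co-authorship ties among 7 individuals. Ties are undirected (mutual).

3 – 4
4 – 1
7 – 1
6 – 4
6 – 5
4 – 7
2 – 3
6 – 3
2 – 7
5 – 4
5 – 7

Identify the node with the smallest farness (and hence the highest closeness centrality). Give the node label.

Farness (sum of distances to all others) for each node — 1:10, 2:10, 3:9, 4:7, 5:9, 6:9, 7:8.
The smallest farness is 7, for 4, so 4 has the highest closeness.

4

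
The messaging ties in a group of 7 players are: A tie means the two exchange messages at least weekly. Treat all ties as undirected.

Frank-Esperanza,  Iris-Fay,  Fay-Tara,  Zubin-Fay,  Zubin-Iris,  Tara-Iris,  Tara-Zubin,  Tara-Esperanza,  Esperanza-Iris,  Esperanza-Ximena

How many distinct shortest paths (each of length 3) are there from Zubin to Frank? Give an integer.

The shortest distance is 3. The length-3 paths are: Zubin–Tara–Esperanza–Frank; Zubin–Iris–Esperanza–Frank.
That gives 2 distinct shortest paths.

2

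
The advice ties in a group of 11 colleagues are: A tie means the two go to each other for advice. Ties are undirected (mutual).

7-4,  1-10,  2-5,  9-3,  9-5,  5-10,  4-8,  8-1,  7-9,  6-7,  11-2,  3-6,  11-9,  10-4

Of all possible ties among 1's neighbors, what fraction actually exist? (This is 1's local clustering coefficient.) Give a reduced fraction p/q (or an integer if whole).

1's neighbors: 8 and 10 (k = 2).
Possible neighbor pairs: C(2,2) = 1. Edges among them: none → e = 0.
Clustering(1) = 0/1.

0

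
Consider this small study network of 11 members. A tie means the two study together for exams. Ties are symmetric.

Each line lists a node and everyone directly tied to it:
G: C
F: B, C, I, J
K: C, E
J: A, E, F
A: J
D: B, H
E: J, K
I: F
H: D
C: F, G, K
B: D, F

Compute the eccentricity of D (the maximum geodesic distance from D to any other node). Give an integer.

4

Distances from D: A:4, B:1, C:3, E:4, F:2, G:4, H:1, I:3, J:3, K:4.
The largest is 4 (to K, G, E, and A), so the eccentricity of D is 4.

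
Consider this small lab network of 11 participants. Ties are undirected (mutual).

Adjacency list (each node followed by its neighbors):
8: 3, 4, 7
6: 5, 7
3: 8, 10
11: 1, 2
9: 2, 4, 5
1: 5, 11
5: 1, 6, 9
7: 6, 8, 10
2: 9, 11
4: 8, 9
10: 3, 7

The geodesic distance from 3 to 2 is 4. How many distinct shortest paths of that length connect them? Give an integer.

The shortest distance is 4, and the only length-4 path is 3–8–4–9–2. So there is exactly 1 shortest path.

1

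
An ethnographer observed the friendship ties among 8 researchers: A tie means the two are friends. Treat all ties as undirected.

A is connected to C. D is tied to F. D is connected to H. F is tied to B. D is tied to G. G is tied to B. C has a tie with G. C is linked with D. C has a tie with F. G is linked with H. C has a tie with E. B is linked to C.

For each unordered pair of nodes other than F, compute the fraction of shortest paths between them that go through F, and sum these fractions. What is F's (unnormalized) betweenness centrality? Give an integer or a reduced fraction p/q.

1/3

Pairs whose geodesics pass through F — B–D: 1/3.
All other pairs contribute 0.
Summing the contributions gives betweenness(F) = 1/3.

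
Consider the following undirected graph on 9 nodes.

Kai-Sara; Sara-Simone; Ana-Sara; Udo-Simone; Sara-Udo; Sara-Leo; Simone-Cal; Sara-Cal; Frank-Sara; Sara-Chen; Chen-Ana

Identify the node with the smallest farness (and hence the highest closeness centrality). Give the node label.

Sara

Farness (sum of distances to all others) for each node — Ana:14, Cal:14, Chen:14, Frank:15, Kai:15, Leo:15, Sara:8, Simone:13, Udo:14.
The smallest farness is 8, for Sara, so Sara has the highest closeness.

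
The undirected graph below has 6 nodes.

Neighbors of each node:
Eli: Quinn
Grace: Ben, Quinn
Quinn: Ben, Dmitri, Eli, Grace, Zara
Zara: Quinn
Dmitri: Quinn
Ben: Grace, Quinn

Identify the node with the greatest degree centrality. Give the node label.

Degrees — Ben:2, Dmitri:1, Eli:1, Grace:2, Quinn:5, Zara:1.
The maximum is 5, attained only by Quinn.

Quinn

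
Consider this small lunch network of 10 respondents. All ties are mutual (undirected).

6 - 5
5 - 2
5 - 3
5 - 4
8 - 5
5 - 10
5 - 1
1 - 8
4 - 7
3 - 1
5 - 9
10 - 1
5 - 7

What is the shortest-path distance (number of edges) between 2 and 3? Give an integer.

2

One shortest route is 2 – 5 – 3, which uses 2 edges, and 2 and 3 are not directly tied, so nothing shorter exists. So d(2,3) = 2.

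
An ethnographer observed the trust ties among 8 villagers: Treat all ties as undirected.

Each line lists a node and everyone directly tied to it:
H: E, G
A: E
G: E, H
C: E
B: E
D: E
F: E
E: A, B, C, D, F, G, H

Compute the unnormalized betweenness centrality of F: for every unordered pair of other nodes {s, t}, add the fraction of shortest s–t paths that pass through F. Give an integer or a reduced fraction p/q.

0

No shortest path between any pair of other nodes passes through F.
Summing the contributions gives betweenness(F) = 0.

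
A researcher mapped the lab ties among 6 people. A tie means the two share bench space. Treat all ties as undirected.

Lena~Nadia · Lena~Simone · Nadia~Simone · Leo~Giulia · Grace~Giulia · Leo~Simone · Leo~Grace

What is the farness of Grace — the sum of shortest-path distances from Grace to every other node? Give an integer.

10

Distances from Grace: Giulia:1, Lena:3, Leo:1, Nadia:3, Simone:2.
Sum = 1 + 3 + 1 + 3 + 2 = 10.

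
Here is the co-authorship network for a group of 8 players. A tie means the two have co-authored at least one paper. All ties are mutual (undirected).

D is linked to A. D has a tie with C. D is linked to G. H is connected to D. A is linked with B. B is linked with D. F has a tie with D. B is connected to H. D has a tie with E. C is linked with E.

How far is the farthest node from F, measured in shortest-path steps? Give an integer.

Distances from F: A:2, B:2, C:2, D:1, E:2, G:2, H:2.
The largest is 2 (to C, G, A, B, E, and H), so the eccentricity of F is 2.

2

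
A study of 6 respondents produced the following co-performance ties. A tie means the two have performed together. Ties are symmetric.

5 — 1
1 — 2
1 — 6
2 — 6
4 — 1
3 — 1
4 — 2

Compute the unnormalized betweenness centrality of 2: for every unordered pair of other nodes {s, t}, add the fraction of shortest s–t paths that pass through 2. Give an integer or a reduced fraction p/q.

1/2

Pairs whose geodesics pass through 2 — 4–6: 1/2.
All other pairs contribute 0.
Summing the contributions gives betweenness(2) = 1/2.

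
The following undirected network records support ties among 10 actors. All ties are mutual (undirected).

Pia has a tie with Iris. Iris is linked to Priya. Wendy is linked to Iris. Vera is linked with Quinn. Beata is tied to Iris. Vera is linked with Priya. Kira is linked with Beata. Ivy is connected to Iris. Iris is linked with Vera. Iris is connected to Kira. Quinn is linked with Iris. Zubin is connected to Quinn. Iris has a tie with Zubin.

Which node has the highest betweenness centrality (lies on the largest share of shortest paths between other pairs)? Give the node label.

Unnormalized betweenness of each node: Beata:0, Iris:31, Ivy:0, Kira:0, Pia:0, Priya:0, Quinn:1/2, Vera:1/2, Wendy:0, Zubin:0.
Iris has the largest value, 31, making it the main broker — the node through which the most shortest paths run.

Iris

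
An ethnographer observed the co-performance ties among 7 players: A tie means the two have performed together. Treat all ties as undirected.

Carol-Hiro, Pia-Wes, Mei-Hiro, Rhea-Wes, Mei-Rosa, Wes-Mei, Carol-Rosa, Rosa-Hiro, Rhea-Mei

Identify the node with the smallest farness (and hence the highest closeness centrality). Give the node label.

Farness (sum of distances to all others) for each node — Carol:14, Hiro:10, Mei:8, Pia:15, Rhea:11, Rosa:10, Wes:10.
The smallest farness is 8, for Mei, so Mei has the highest closeness.

Mei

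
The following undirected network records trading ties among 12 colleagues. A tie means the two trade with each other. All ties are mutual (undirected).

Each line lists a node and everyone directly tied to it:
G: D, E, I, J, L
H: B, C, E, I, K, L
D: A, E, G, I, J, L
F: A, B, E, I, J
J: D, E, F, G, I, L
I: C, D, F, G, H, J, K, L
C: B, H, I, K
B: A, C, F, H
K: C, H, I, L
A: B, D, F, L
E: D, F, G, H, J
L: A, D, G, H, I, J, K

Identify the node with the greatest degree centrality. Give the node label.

Degrees — A:4, B:4, C:4, D:6, E:5, F:5, G:5, H:6, I:8, J:6, K:4, L:7.
The maximum is 8, attained only by I.

I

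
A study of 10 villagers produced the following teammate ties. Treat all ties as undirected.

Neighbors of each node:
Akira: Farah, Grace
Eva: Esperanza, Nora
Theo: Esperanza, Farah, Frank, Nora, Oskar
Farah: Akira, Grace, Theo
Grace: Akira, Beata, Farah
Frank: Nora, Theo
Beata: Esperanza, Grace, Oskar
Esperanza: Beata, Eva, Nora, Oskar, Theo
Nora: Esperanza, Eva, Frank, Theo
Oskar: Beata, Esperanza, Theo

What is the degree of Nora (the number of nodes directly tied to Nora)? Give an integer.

Nora is directly tied to Esperanza, Eva, Frank, and Theo. That is 4 neighbors, so the degree of Nora is 4.

4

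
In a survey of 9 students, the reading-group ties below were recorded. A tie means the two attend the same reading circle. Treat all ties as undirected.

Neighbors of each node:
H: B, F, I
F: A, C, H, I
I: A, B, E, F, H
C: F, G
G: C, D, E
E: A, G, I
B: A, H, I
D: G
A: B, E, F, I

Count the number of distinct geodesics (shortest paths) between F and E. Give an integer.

2

The shortest distance is 2. The length-2 paths are: F–A–E; F–I–E.
That gives 2 distinct shortest paths.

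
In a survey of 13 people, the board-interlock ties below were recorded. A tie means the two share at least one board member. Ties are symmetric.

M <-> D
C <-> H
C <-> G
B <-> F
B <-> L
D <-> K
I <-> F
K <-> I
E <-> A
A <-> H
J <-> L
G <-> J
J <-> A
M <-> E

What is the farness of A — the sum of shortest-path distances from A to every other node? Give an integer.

Distances from A: B:3, C:2, D:3, E:1, F:4, G:2, H:1, I:5, J:1, K:4, L:2, M:2.
Sum = 3 + 2 + 3 + 1 + 4 + 2 + 1 + 5 + 1 + 4 + 2 + 2 = 30.

30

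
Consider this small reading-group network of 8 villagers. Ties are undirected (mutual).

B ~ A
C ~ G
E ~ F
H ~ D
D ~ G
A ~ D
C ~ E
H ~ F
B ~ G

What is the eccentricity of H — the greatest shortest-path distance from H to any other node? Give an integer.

3

Distances from H: A:2, B:3, C:3, D:1, E:2, F:1, G:2.
The largest is 3 (to C and B), so the eccentricity of H is 3.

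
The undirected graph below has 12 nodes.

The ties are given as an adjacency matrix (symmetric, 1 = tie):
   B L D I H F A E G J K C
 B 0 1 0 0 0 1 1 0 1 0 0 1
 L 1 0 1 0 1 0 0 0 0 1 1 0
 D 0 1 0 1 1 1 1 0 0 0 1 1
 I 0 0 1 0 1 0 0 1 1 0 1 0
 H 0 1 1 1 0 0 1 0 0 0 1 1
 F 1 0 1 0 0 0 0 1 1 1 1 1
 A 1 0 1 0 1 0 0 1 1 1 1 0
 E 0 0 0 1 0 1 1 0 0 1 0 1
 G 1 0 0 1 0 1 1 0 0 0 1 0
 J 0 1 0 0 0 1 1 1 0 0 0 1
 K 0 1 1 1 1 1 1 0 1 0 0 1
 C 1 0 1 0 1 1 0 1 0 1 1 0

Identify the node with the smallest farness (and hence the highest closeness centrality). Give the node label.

Farness (sum of distances to all others) for each node — A:15, B:17, C:15, D:15, E:17, F:15, G:17, H:16, I:17, J:17, K:14, L:17.
The smallest farness is 14, for K, so K has the highest closeness.

K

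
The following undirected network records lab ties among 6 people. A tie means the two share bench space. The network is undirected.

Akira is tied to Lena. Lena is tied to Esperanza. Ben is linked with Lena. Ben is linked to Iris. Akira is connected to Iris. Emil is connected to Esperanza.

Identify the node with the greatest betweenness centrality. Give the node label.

Lena

Unnormalized betweenness of each node: Akira:3/2, Ben:3/2, Emil:0, Esperanza:4, Iris:1/2, Lena:13/2.
Lena has the largest value, 13/2, making it the main broker — the node through which the most shortest paths run.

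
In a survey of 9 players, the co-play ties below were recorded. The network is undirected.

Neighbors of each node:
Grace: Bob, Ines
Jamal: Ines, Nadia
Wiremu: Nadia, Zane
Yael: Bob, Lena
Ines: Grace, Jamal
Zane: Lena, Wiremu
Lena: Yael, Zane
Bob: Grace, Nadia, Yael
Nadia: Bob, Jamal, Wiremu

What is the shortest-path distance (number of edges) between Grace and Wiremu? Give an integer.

One shortest route is Grace – Bob – Nadia – Wiremu, which uses 3 edges, and at distance 2 from Grace we only reach {Jamal, Nadia, Yael}, which does not include Wiremu. So d(Grace,Wiremu) = 3.

3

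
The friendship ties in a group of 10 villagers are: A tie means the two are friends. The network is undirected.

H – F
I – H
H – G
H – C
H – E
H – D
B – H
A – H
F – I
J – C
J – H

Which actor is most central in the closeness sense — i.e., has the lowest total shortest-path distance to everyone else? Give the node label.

Farness (sum of distances to all others) for each node — A:17, B:17, C:16, D:17, E:17, F:16, G:17, H:9, I:16, J:16.
The smallest farness is 9, for H, so H has the highest closeness.

H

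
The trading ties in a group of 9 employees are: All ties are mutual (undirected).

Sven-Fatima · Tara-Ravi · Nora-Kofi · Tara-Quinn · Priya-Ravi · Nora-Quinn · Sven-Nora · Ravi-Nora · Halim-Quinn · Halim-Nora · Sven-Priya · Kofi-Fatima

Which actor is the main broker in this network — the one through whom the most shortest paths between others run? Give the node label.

Unnormalized betweenness of each node: Fatima:5/6, Halim:0, Kofi:67/30, Nora:449/30, Priya:41/30, Quinn:41/15, Ravi:79/15, Sven:173/30, Tara:5/6.
Nora has the largest value, 449/30, making it the main broker — the node through which the most shortest paths run.

Nora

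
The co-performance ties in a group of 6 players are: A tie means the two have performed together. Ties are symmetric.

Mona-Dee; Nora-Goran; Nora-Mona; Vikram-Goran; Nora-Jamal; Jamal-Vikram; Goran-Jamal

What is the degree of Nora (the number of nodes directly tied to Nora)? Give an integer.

Nora is directly tied to Goran, Jamal, and Mona. That is 3 neighbors, so the degree of Nora is 3.

3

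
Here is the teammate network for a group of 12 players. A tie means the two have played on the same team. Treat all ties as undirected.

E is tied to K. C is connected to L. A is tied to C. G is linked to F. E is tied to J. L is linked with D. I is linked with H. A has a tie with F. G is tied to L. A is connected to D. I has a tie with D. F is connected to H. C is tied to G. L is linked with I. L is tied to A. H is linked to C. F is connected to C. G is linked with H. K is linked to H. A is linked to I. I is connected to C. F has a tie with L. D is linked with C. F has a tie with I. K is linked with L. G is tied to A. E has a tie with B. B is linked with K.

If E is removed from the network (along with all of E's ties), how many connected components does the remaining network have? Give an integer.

2

Without E, the remaining ties split the others into: {A, B, C, D, F, G, H, I, K, L}; {J}.
That's 2 separate components.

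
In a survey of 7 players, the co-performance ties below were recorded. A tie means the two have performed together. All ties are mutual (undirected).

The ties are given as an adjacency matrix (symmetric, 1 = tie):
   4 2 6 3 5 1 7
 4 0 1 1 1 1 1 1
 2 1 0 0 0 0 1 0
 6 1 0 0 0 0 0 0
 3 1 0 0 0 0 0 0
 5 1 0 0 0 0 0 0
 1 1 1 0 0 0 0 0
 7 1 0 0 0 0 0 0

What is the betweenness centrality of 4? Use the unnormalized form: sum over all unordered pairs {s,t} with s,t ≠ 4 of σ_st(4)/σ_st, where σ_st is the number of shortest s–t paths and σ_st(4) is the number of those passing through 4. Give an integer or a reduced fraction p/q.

Pairs whose geodesics pass through 4 — 2–6: 1; 2–3: 1; 2–5: 1; 2–7: 1; 6–3: 1; 6–5: 1; 6–1: 1; 6–7: 1; 3–5: 1; 3–1: 1; 3–7: 1; 5–1: 1; 5–7: 1; 1–7: 1.
All other pairs contribute 0.
Summing the contributions gives betweenness(4) = 14.

14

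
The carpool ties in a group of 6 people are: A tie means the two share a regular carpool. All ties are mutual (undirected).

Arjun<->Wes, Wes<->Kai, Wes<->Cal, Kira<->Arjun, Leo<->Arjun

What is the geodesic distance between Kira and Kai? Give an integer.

One shortest route is Kira – Arjun – Wes – Kai, which uses 3 edges, and at distance 2 from Kira we only reach {Leo, Wes}, which does not include Kai. So d(Kira,Kai) = 3.

3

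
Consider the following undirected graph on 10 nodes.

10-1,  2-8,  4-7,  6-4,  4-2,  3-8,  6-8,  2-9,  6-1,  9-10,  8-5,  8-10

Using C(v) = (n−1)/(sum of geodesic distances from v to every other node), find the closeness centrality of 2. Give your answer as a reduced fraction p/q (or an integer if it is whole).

Distances from 2: 1:3, 3:2, 4:1, 5:2, 6:2, 7:2, 8:1, 9:1, 10:2. Sum = 16.
n = 10, so closeness = 9/16.

9/16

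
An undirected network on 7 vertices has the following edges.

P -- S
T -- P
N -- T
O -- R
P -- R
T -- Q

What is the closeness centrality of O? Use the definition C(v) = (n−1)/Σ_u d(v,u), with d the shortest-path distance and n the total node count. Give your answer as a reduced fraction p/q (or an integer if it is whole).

Distances from O: N:4, P:2, Q:4, R:1, S:3, T:3. Sum = 17.
n = 7, so closeness = 6/17.

6/17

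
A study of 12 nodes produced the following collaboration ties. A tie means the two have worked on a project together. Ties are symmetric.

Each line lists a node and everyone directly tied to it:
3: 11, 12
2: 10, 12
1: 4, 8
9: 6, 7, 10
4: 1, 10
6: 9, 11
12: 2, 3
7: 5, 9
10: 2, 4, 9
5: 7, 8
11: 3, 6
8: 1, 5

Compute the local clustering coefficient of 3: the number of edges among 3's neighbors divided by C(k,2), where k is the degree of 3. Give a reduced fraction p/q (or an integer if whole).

3's neighbors: 11 and 12 (k = 2).
Possible neighbor pairs: C(2,2) = 1. Edges among them: none → e = 0.
Clustering(3) = 0/1.

0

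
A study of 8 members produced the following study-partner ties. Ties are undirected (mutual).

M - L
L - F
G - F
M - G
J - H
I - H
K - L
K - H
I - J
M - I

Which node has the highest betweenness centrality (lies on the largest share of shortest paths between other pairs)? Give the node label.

Unnormalized betweenness of each node: F:1, G:4/3, H:17/6, I:31/6, J:0, K:17/6, L:17/3, M:43/6.
M has the largest value, 43/6, making it the main broker — the node through which the most shortest paths run.

M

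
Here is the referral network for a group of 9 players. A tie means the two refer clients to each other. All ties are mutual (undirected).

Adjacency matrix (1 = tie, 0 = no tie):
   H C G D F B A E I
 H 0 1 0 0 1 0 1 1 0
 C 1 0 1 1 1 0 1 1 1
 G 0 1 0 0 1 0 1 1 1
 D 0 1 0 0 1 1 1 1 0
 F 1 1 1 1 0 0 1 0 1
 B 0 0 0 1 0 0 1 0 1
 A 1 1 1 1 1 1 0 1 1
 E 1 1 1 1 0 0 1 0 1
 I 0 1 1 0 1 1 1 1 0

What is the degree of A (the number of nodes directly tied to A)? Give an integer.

A is directly tied to B, C, D, E, F, G, H, and I. That is 8 neighbors, so the degree of A is 8.

8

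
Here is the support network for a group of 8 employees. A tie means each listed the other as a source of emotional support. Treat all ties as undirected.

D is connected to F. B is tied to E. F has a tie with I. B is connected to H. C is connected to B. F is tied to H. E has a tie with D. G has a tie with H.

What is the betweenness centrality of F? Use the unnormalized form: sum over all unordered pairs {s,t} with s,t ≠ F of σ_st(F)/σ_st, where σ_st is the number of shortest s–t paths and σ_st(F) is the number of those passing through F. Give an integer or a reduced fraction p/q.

Pairs whose geodesics pass through F — G–D: 1; G–I: 1; E–I: 1; C–I: 1; D–H: 1; D–I: 1; H–I: 1; B–I: 1.
All other pairs contribute 0.
Summing the contributions gives betweenness(F) = 8.

8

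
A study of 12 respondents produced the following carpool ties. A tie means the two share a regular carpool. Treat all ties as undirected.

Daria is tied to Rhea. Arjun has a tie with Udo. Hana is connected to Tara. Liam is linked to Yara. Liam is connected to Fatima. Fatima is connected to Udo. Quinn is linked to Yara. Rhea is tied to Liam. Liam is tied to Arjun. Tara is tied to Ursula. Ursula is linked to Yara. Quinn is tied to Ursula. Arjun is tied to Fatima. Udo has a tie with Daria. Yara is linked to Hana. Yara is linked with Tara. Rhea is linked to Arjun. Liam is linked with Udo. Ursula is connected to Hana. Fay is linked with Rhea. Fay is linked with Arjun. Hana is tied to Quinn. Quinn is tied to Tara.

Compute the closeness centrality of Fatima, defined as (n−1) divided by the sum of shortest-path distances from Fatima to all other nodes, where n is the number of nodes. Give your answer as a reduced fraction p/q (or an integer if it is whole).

11/23

Distances from Fatima: Arjun:1, Daria:2, Fay:2, Hana:3, Liam:1, Quinn:3, Rhea:2, Tara:3, Udo:1, Ursula:3, Yara:2. Sum = 23.
n = 12, so closeness = 11/23.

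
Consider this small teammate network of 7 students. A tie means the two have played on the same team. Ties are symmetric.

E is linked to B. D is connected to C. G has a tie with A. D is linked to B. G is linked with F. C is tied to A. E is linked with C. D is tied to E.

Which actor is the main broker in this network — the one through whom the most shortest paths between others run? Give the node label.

C

Unnormalized betweenness of each node: A:8, B:0, C:9, D:2, E:2, F:0, G:5.
C has the largest value, 9, making it the main broker — the node through which the most shortest paths run.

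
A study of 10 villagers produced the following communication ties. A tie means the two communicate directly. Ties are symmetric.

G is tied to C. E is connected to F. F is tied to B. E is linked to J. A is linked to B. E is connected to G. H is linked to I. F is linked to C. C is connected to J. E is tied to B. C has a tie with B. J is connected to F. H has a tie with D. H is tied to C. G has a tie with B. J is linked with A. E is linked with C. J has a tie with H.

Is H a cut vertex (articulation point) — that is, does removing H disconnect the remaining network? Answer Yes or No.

Yes

Removing H leaves {A, B, C, E, F, G, and J} with no path to {I}, so the network splits into 3 components. H is a cut vertex.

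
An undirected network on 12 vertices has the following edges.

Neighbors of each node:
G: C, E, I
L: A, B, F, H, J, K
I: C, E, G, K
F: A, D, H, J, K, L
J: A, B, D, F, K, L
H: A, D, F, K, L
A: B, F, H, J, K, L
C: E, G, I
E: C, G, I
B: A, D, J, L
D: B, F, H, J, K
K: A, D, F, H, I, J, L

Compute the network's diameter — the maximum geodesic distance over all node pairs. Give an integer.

4

Eccentricity of each node (its greatest distance to any other): A:3, B:4, C:4, D:3, E:4, F:3, G:4, H:3, I:3, J:3, K:2, L:3.
The maximum eccentricity is 4, realized for instance by the pair E–B via E – I – K – L – B. So the diameter is 4.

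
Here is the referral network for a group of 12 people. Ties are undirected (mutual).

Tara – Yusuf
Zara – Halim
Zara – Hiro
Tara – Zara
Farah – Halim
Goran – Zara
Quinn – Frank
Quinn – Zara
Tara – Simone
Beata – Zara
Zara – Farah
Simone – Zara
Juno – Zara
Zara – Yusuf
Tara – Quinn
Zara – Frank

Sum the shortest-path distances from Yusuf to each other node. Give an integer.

Distances from Yusuf: Beata:2, Farah:2, Frank:2, Goran:2, Halim:2, Hiro:2, Juno:2, Quinn:2, Simone:2, Tara:1, Zara:1.
Sum = 2 + 2 + 2 + 2 + 2 + 2 + 2 + 2 + 2 + 1 + 1 = 20.

20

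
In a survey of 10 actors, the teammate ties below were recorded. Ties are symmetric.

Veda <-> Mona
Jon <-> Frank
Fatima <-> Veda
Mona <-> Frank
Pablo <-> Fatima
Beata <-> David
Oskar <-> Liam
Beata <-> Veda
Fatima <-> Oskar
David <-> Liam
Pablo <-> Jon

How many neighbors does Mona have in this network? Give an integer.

Mona is directly tied to Frank and Veda. That is 2 neighbors, so the degree of Mona is 2.

2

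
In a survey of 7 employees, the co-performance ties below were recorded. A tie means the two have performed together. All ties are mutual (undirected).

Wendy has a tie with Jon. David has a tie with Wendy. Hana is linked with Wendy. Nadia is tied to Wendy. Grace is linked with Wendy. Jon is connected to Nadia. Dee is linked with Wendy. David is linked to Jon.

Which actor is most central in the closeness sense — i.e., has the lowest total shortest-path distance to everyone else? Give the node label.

Farness (sum of distances to all others) for each node — David:10, Dee:11, Grace:11, Hana:11, Jon:9, Nadia:10, Wendy:6.
The smallest farness is 6, for Wendy, so Wendy has the highest closeness.

Wendy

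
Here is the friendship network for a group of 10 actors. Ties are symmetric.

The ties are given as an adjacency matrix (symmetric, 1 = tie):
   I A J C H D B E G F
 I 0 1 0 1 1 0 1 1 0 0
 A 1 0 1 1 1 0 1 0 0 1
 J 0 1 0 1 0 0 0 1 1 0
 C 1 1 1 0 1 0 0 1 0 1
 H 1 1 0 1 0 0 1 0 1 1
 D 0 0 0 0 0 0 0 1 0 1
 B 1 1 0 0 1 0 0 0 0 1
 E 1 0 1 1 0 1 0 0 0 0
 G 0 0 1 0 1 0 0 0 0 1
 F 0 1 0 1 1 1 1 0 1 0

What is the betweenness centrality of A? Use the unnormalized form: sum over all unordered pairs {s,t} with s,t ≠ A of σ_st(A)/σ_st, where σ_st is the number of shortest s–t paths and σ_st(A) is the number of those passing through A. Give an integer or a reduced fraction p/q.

5/2

Pairs whose geodesics pass through A — I–J: 1/3; I–F: 1/4; J–H: 1/3; J–B: 1; J–F: 1/3; C–B: 1/4.
All other pairs contribute 0.
Summing the contributions gives betweenness(A) = 5/2.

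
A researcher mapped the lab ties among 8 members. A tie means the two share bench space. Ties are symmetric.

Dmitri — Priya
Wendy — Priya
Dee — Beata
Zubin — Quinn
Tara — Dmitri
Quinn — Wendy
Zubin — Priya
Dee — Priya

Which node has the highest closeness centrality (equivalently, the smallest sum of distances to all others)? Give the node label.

Farness (sum of distances to all others) for each node — Beata:20, Dee:14, Dmitri:14, Priya:10, Quinn:18, Tara:20, Wendy:14, Zubin:14.
The smallest farness is 10, for Priya, so Priya has the highest closeness.

Priya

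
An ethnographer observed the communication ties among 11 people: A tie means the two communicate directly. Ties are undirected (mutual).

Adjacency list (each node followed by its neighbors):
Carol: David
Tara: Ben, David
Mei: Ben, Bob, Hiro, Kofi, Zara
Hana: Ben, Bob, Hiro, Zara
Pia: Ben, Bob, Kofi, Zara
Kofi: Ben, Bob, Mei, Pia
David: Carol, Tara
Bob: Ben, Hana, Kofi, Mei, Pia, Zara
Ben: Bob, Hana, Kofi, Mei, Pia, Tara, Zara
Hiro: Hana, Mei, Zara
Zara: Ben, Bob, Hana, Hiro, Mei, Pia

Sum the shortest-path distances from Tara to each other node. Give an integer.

Distances from Tara: Ben:1, Bob:2, Carol:2, David:1, Hana:2, Hiro:3, Kofi:2, Mei:2, Pia:2, Zara:2.
Sum = 1 + 2 + 2 + 1 + 2 + 3 + 2 + 2 + 2 + 2 = 19.

19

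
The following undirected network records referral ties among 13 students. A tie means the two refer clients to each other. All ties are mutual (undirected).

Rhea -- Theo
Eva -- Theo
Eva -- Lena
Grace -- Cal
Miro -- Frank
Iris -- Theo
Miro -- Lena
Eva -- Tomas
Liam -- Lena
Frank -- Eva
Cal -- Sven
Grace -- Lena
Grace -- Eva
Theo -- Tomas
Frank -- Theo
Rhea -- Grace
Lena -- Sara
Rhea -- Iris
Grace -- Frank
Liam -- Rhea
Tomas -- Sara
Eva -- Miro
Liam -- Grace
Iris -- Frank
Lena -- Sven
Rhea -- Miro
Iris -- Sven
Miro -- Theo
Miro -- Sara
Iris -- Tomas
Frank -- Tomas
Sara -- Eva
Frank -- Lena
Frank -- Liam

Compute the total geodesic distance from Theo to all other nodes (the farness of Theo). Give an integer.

19

Distances from Theo: Cal:3, Eva:1, Frank:1, Grace:2, Iris:1, Lena:2, Liam:2, Miro:1, Rhea:1, Sara:2, Sven:2, Tomas:1.
Sum = 3 + 1 + 1 + 2 + 1 + 2 + 2 + 1 + 1 + 2 + 2 + 1 = 19.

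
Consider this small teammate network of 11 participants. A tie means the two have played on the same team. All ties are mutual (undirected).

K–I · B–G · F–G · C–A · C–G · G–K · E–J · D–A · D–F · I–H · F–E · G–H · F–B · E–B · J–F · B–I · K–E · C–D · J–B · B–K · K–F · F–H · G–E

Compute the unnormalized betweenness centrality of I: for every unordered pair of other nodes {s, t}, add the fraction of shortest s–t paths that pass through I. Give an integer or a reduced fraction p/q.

Pairs whose geodesics pass through I — K–H: 1/3; B–H: 1/3.
All other pairs contribute 0.
Summing the contributions gives betweenness(I) = 2/3.

2/3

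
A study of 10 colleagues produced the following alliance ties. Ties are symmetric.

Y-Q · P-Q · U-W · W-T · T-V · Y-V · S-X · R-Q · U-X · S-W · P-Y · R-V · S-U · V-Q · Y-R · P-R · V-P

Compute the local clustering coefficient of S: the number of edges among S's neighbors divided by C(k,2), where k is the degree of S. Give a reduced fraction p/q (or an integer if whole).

S's neighbors: U, W, and X (k = 3).
Possible neighbor pairs: C(3,2) = 3. Edges among them: U–W, U–X → e = 2.
Clustering(S) = 2/3.

2/3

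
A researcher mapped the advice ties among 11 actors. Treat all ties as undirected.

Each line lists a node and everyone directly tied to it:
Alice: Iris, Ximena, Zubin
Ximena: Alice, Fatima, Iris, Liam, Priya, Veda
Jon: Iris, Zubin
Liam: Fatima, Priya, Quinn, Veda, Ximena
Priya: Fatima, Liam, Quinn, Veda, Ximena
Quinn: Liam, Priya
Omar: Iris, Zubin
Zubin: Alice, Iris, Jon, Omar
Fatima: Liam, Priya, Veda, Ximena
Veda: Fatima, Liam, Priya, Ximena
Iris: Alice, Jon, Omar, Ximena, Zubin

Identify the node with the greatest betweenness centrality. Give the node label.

Ximena

Unnormalized betweenness of each node: Alice:3, Fatima:0, Iris:33/2, Jon:0, Liam:4, Omar:0, Priya:4, Quinn:0, Veda:0, Ximena:25, Zubin:3/2.
Ximena has the largest value, 25, making it the main broker — the node through which the most shortest paths run.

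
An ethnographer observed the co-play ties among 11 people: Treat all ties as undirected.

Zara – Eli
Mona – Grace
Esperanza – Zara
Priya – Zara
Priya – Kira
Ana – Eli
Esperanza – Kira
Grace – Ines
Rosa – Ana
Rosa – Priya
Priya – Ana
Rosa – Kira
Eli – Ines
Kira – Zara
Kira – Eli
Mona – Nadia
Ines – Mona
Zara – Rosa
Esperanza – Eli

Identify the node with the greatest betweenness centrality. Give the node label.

Eli

Unnormalized betweenness of each node: Ana:10/3, Eli:77/3, Esperanza:0, Grace:0, Ines:21, Kira:13/3, Mona:9, Nadia:0, Priya:2/3, Rosa:2/3, Zara:13/3.
Eli has the largest value, 77/3, making it the main broker — the node through which the most shortest paths run.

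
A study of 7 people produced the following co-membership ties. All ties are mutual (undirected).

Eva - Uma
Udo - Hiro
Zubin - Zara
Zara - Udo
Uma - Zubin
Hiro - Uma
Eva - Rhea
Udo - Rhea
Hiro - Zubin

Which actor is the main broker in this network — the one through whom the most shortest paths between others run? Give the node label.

Unnormalized betweenness of each node: Eva:4/3, Hiro:11/6, Rhea:3/2, Udo:11/3, Uma:17/6, Zara:5/6, Zubin:2.
Udo has the largest value, 11/3, making it the main broker — the node through which the most shortest paths run.

Udo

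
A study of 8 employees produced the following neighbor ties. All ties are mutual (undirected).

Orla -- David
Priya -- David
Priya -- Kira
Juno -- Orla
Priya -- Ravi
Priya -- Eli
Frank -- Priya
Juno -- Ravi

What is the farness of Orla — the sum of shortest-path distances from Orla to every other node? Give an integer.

15

Distances from Orla: David:1, Eli:3, Frank:3, Juno:1, Kira:3, Priya:2, Ravi:2.
Sum = 1 + 3 + 3 + 1 + 3 + 2 + 2 = 15.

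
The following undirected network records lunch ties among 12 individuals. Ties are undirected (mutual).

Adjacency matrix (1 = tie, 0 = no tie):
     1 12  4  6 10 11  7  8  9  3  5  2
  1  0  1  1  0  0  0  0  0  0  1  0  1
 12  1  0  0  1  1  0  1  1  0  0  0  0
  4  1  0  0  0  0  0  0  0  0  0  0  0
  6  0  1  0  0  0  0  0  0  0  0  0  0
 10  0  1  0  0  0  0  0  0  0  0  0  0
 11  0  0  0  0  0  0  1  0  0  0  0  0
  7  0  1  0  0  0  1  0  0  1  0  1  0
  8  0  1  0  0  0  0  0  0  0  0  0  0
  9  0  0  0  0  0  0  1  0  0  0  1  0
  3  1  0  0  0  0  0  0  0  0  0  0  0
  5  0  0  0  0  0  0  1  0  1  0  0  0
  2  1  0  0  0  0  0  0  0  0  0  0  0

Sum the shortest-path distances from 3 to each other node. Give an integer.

31

Distances from 3: 1:1, 2:2, 4:2, 5:4, 6:3, 7:3, 8:3, 9:4, 10:3, 11:4, 12:2.
Sum = 1 + 2 + 2 + 4 + 3 + 3 + 3 + 4 + 3 + 4 + 2 = 31.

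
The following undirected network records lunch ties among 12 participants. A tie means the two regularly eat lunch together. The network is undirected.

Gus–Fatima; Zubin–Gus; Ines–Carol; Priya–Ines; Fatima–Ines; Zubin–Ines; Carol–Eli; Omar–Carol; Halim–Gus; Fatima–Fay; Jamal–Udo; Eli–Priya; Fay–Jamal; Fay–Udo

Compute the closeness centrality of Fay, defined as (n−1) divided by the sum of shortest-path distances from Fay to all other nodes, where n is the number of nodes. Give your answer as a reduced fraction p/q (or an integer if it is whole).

11/27

Distances from Fay: Carol:3, Eli:4, Fatima:1, Gus:2, Halim:3, Ines:2, Jamal:1, Omar:4, Priya:3, Udo:1, Zubin:3. Sum = 27.
n = 12, so closeness = 11/27.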